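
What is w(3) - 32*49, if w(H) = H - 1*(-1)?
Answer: -1564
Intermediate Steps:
w(H) = 1 + H (w(H) = H + 1 = 1 + H)
w(3) - 32*49 = (1 + 3) - 32*49 = 4 - 1568 = -1564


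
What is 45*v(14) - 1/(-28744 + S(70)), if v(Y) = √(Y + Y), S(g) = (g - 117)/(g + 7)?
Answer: 77/2213335 + 90*√7 ≈ 238.12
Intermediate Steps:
S(g) = (-117 + g)/(7 + g)
v(Y) = √2*√Y (v(Y) = √(2*Y) = √2*√Y)
45*v(14) - 1/(-28744 + S(70)) = 45*(√2*√14) - 1/(-28744 + (-117 + 70)/(7 + 70)) = 45*(2*√7) - 1/(-28744 - 47/77) = 90*√7 - 1/(-28744 + (1/77)*(-47)) = 90*√7 - 1/(-28744 - 47/77) = 90*√7 - 1/(-2213335/77) = 90*√7 - 1*(-77/2213335) = 90*√7 + 77/2213335 = 77/2213335 + 90*√7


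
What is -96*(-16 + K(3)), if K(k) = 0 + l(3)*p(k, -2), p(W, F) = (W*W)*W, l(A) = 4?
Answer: -8832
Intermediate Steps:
p(W, F) = W³ (p(W, F) = W²*W = W³)
K(k) = 4*k³ (K(k) = 0 + 4*k³ = 4*k³)
-96*(-16 + K(3)) = -96*(-16 + 4*3³) = -96*(-16 + 4*27) = -96*(-16 + 108) = -96*92 = -8832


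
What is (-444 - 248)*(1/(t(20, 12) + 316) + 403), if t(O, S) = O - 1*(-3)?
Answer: -94539656/339 ≈ -2.7888e+5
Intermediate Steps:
t(O, S) = 3 + O (t(O, S) = O + 3 = 3 + O)
(-444 - 248)*(1/(t(20, 12) + 316) + 403) = (-444 - 248)*(1/((3 + 20) + 316) + 403) = -692*(1/(23 + 316) + 403) = -692*(1/339 + 403) = -692*136618/339 = -94539656/339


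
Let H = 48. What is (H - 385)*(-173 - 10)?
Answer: 61671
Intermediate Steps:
(H - 385)*(-173 - 10) = (48 - 385)*(-173 - 10) = -337*(-183) = 61671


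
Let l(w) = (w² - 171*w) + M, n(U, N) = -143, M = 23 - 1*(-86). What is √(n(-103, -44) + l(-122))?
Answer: 24*√62 ≈ 188.98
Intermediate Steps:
M = 109 (M = 23 + 86 = 109)
l(w) = 109 + w² - 171*w (l(w) = (w² - 171*w) + 109 = 109 + w² - 171*w)
√(n(-103, -44) + l(-122)) = √(-143 + (109 + (-122)² - 171*(-122))) = √(-143 + (109 + 14884 + 20862)) = √(-143 + 35855) = √35712 = 24*√62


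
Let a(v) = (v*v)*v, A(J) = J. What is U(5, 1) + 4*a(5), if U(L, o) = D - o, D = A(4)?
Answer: 503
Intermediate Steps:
D = 4
a(v) = v³ (a(v) = v²*v = v³)
U(L, o) = 4 - o
U(5, 1) + 4*a(5) = (4 - 1*1) + 4*5³ = (4 - 1) + 4*125 = 3 + 500 = 503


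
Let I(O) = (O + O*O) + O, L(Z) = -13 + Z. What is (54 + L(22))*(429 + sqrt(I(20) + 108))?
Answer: 27027 + 126*sqrt(137) ≈ 28502.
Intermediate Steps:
I(O) = O**2 + 2*O (I(O) = (O + O**2) + O = O**2 + 2*O)
(54 + L(22))*(429 + sqrt(I(20) + 108)) = (54 + (-13 + 22))*(429 + sqrt(20*(2 + 20) + 108)) = (54 + 9)*(429 + sqrt(20*22 + 108)) = 63*(429 + sqrt(440 + 108)) = 63*(429 + sqrt(548)) = 63*(429 + 2*sqrt(137)) = 27027 + 126*sqrt(137)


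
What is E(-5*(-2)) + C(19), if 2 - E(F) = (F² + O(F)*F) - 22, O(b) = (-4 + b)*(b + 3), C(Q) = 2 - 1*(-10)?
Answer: -844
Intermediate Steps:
C(Q) = 12 (C(Q) = 2 + 10 = 12)
O(b) = (-4 + b)*(3 + b)
E(F) = 24 - F² - F*(-12 + F² - F) (E(F) = 2 - ((F² + (-12 + F² - F)*F) - 22) = 2 - ((F² + F*(-12 + F² - F)) - 22) = 2 - (-22 + F² + F*(-12 + F² - F)) = 2 + (22 - F² - F*(-12 + F² - F)) = 24 - F² - F*(-12 + F² - F))
E(-5*(-2)) + C(19) = (24 - (-5*(-2))³ + 12*(-5*(-2))) + 12 = (24 - 1*10³ + 12*10) + 12 = (24 - 1*1000 + 120) + 12 = (24 - 1000 + 120) + 12 = -856 + 12 = -844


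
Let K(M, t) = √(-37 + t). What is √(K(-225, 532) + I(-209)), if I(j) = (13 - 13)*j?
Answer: √3*55^(¼) ≈ 4.7168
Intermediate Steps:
I(j) = 0 (I(j) = 0*j = 0)
√(K(-225, 532) + I(-209)) = √(√(-37 + 532) + 0) = √(√495 + 0) = √(3*√55 + 0) = √(3*√55) = √3*55^(¼)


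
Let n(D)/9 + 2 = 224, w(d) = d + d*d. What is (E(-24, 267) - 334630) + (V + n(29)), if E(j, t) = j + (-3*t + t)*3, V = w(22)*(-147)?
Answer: -408640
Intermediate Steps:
w(d) = d + d²
n(D) = 1998 (n(D) = -18 + 9*224 = -18 + 2016 = 1998)
V = -74382 (V = (22*(1 + 22))*(-147) = (22*23)*(-147) = 506*(-147) = -74382)
E(j, t) = j - 6*t (E(j, t) = j - 2*t*3 = j - 6*t)
(E(-24, 267) - 334630) + (V + n(29)) = ((-24 - 6*267) - 334630) + (-74382 + 1998) = ((-24 - 1602) - 334630) - 72384 = (-1626 - 334630) - 72384 = -336256 - 72384 = -408640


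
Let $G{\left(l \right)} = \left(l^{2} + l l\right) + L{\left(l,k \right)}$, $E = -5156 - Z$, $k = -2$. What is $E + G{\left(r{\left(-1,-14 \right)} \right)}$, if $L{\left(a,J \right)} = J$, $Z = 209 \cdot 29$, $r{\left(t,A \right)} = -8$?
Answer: $-11091$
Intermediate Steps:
$Z = 6061$
$E = -11217$ ($E = -5156 - 6061 = -11217$)
$G{\left(l \right)} = -2 + 2 l^{2}$ ($G{\left(l \right)} = \left(l^{2} + l l\right) - 2 = \left(l^{2} + l^{2}\right) - 2 = 2 l^{2} - 2 = -2 + 2 l^{2}$)
$E + G{\left(r{\left(-1,-14 \right)} \right)} = -11217 - \left(2 - 2 \left(-8\right)^{2}\right) = -11217 + \left(-2 + 2 \cdot 64\right) = -11217 + \left(-2 + 128\right) = -11217 + 126 = -11091$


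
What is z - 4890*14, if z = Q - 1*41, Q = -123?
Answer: -68624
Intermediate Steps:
z = -164 (z = -123 - 1*41 = -123 - 41 = -164)
z - 4890*14 = -164 - 4890*14 = -164 - 489*140 = -164 - 68460 = -68624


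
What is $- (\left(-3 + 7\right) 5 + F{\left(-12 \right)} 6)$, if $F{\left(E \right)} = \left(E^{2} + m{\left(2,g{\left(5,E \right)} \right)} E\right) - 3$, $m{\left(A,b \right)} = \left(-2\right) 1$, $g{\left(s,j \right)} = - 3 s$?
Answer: $-1010$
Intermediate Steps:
$m{\left(A,b \right)} = -2$
$F{\left(E \right)} = -3 + E^{2} - 2 E$ ($F{\left(E \right)} = \left(E^{2} - 2 E\right) - 3 = -3 + E^{2} - 2 E$)
$- (\left(-3 + 7\right) 5 + F{\left(-12 \right)} 6) = - (\left(-3 + 7\right) 5 + \left(-3 + \left(-12\right)^{2} - -24\right) 6) = - (4 \cdot 5 + \left(-3 + 144 + 24\right) 6) = - (20 + 165 \cdot 6) = - (20 + 990) = \left(-1\right) 1010 = -1010$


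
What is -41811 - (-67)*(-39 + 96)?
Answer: -37992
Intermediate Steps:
-41811 - (-67)*(-39 + 96) = -41811 - (-67)*57 = -41811 - 1*(-3819) = -41811 + 3819 = -37992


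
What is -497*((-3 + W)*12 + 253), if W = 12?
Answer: -179417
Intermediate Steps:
-497*((-3 + W)*12 + 253) = -497*((-3 + 12)*12 + 253) = -497*(9*12 + 253) = -497*(108 + 253) = -497*361 = -179417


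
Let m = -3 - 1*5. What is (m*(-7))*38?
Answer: 2128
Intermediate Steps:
m = -8 (m = -3 - 5 = -8)
(m*(-7))*38 = -8*(-7)*38 = 56*38 = 2128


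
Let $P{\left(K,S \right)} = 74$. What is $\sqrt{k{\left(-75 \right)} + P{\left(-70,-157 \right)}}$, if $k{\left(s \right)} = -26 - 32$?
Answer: $4$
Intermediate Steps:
$k{\left(s \right)} = -58$
$\sqrt{k{\left(-75 \right)} + P{\left(-70,-157 \right)}} = \sqrt{-58 + 74} = \sqrt{16} = 4$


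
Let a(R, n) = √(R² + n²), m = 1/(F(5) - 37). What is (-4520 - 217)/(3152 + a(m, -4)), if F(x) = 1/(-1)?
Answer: -21560398656/14346267071 + 180006*√23105/14346267071 ≈ -1.5009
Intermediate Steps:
F(x) = -1
m = -1/38 (m = 1/(-1 - 37) = 1/(-38) = -1/38 ≈ -0.026316)
(-4520 - 217)/(3152 + a(m, -4)) = (-4520 - 217)/(3152 + √((-1/38)² + (-4)²)) = -4737/(3152 + √(1/1444 + 16)) = -4737/(3152 + √(23105/1444)) = -4737/(3152 + √23105/38)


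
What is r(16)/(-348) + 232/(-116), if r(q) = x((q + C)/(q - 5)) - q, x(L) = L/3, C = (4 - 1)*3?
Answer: -22465/11484 ≈ -1.9562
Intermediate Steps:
C = 9 (C = 3*3 = 9)
x(L) = L/3 (x(L) = L*(⅓) = L/3)
r(q) = -q + (9 + q)/(3*(-5 + q)) (r(q) = ((q + 9)/(q - 5))/3 - q = ((9 + q)/(-5 + q))/3 - q = (9 + q)/(3*(-5 + q)) - q = -q + (9 + q)/(3*(-5 + q)))
r(16)/(-348) + 232/(-116) = ((3 + (⅓)*16 - 1*16*(-5 + 16))/(-5 + 16))/(-348) + 232/(-116) = ((3 + 16/3 - 1*16*11)/11)*(-1/348) + 232*(-1/116) = ((3 + 16/3 - 176)/11)*(-1/348) - 2 = ((1/11)*(-503/3))*(-1/348) - 2 = -503/33*(-1/348) - 2 = 503/11484 - 2 = -22465/11484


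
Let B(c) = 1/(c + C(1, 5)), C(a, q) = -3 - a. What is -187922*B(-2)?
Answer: 93961/3 ≈ 31320.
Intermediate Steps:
B(c) = 1/(-4 + c) (B(c) = 1/(c + (-3 - 1*1)) = 1/(c + (-3 - 1)) = 1/(c - 4) = 1/(-4 + c))
-187922*B(-2) = -187922/(-4 - 2) = -187922/(-6) = -187922*(-⅙) = 93961/3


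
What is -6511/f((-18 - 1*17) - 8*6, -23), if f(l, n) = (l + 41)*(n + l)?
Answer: -6511/4452 ≈ -1.4625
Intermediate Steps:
f(l, n) = (41 + l)*(l + n)
-6511/f((-18 - 1*17) - 8*6, -23) = -6511/(((-18 - 1*17) - 8*6)² + 41*((-18 - 1*17) - 8*6) + 41*(-23) + ((-18 - 1*17) - 8*6)*(-23)) = -6511/(((-18 - 17) - 1*48)² + 41*((-18 - 17) - 1*48) - 943 + ((-18 - 17) - 1*48)*(-23)) = -6511/((-35 - 48)² + 41*(-35 - 48) - 943 + (-35 - 48)*(-23)) = -6511/((-83)² + 41*(-83) - 943 - 83*(-23)) = -6511/(6889 - 3403 - 943 + 1909) = -6511/4452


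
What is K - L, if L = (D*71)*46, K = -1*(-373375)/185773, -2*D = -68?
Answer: -20628603637/185773 ≈ -1.1104e+5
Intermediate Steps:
D = 34 (D = -½*(-68) = 34)
K = 373375/185773 (K = 373375*(1/185773) = 373375/185773 ≈ 2.0098)
L = 111044 (L = (34*71)*46 = 2414*46 = 111044)
K - L = 373375/185773 - 1*111044 = 373375/185773 - 111044 = -20628603637/185773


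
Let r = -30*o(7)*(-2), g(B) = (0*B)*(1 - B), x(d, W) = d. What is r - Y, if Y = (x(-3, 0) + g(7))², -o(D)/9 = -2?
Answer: 1071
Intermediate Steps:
o(D) = 18 (o(D) = -9*(-2) = 18)
g(B) = 0 (g(B) = 0*(1 - B) = 0)
r = 1080 (r = -30*18*(-2) = -540*(-2) = 1080)
Y = 9 (Y = (-3 + 0)² = (-3)² = 9)
r - Y = 1080 - 1*9 = 1080 - 9 = 1071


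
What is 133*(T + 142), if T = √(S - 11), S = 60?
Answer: 19817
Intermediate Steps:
T = 7 (T = √(60 - 11) = √49 = 7)
133*(T + 142) = 133*(7 + 142) = 133*149 = 19817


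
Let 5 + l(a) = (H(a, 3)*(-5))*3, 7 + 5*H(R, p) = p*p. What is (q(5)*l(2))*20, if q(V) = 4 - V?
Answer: 220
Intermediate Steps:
H(R, p) = -7/5 + p²/5 (H(R, p) = -7/5 + (p*p)/5 = -7/5 + p²/5)
l(a) = -11 (l(a) = -5 + ((-7/5 + (⅕)*3²)*(-5))*3 = -5 + ((-7/5 + (⅕)*9)*(-5))*3 = -5 + ((-7/5 + 9/5)*(-5))*3 = -5 + ((⅖)*(-5))*3 = -5 - 2*3 = -5 - 6 = -11)
(q(5)*l(2))*20 = ((4 - 1*5)*(-11))*20 = ((4 - 5)*(-11))*20 = -1*(-11)*20 = 11*20 = 220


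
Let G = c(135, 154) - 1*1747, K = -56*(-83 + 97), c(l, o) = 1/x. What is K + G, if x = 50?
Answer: -126549/50 ≈ -2531.0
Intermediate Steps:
c(l, o) = 1/50
K = -784 (K = -56*14 = -784)
G = -87349/50 (G = 1/50 - 1*1747 = 1/50 - 1747 = -87349/50 ≈ -1747.0)
K + G = -784 - 87349/50 = -126549/50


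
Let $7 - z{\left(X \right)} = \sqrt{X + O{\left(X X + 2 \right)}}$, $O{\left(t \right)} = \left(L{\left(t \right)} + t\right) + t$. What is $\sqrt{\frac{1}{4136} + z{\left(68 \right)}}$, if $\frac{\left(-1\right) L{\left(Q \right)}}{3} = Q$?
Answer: $\frac{\sqrt{29937402 - 4276624 i \sqrt{4558}}}{2068} \approx 6.1186 - 5.517 i$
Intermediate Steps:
$L{\left(Q \right)} = - 3 Q$
$O{\left(t \right)} = - t$ ($O{\left(t \right)} = \left(- 3 t + t\right) + t = - 2 t + t = - t$)
$z{\left(X \right)} = 7 - \sqrt{-2 + X - X^{2}}$ ($z{\left(X \right)} = 7 - \sqrt{X - \left(X X + 2\right)} = 7 - \sqrt{X - \left(X^{2} + 2\right)} = 7 - \sqrt{X - \left(2 + X^{2}\right)} = 7 - \sqrt{-2 + X - X^{2}}$)
$\sqrt{\frac{1}{4136} + z{\left(68 \right)}} = \sqrt{\frac{1}{4136} + \left(7 - \sqrt{-2 + 68 - 68^{2}}\right)} = \sqrt{\frac{1}{4136} + \left(7 - \sqrt{-2 + 68 - 4624}\right)} = \sqrt{\frac{1}{4136} + \left(7 - \sqrt{-4558}\right)} = \sqrt{\frac{1}{4136} + \left(7 - i \sqrt{4558}\right)} = \sqrt{\frac{28953}{4136} - i \sqrt{4558}}$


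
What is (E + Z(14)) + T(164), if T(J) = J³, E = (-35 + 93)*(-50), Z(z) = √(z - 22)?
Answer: 4408044 + 2*I*√2 ≈ 4.408e+6 + 2.8284*I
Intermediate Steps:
Z(z) = √(-22 + z)
E = -2900 (E = 58*(-50) = -2900)
(E + Z(14)) + T(164) = (-2900 + √(-22 + 14)) + 164³ = (-2900 + √(-8)) + 4410944 = (-2900 + 2*I*√2) + 4410944 = 4408044 + 2*I*√2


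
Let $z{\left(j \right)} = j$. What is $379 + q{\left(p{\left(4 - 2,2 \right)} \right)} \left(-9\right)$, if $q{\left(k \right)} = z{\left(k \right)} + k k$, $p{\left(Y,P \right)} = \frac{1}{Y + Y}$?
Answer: $\frac{6019}{16} \approx 376.19$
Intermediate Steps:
$p{\left(Y,P \right)} = \frac{1}{2 Y}$
$q{\left(k \right)} = k + k^{2}$ ($q{\left(k \right)} = k + k k = k + k^{2}$)
$379 + q{\left(p{\left(4 - 2,2 \right)} \right)} \left(-9\right) = 379 + \frac{1}{2 \left(4 - 2\right)} \left(1 + \frac{1}{2 \left(4 - 2\right)}\right) \left(-9\right) = 379 + \frac{1}{2 \cdot 2} \left(1 + \frac{1}{2 \cdot 2}\right) \left(-9\right) = 379 + \frac{1}{2} \cdot \frac{1}{2} \left(1 + \frac{1}{2} \cdot \frac{1}{2}\right) \left(-9\right) = 379 + \frac{1 + \frac{1}{4}}{4} \left(-9\right) = 379 + \frac{1}{4} \cdot \frac{5}{4} \left(-9\right) = 379 + \frac{5}{16} \left(-9\right) = 379 - \frac{45}{16} = \frac{6019}{16}$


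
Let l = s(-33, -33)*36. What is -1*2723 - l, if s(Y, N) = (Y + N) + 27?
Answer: -1319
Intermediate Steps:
s(Y, N) = 27 + N + Y (s(Y, N) = (N + Y) + 27 = 27 + N + Y)
l = -1404 (l = (27 - 33 - 33)*36 = -39*36 = -1404)
-1*2723 - l = -1*2723 - 1*(-1404) = -2723 + 1404 = -1319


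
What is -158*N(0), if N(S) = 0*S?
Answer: 0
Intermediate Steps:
N(S) = 0
-158*N(0) = -158*0 = 0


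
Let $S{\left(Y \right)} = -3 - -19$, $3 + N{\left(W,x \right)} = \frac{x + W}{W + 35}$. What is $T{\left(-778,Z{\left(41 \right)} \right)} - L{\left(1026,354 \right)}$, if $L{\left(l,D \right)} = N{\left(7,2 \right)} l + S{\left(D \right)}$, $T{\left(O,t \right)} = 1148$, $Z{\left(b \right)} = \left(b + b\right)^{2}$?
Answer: $\frac{27931}{7} \approx 3990.1$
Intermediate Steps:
$N{\left(W,x \right)} = -3 + \frac{W + x}{35 + W}$ ($N{\left(W,x \right)} = -3 + \frac{x + W}{W + 35} = -3 + \frac{W + x}{35 + W}$)
$Z{\left(b \right)} = 4 b^{2}$ ($Z{\left(b \right)} = \left(2 b\right)^{2} = 4 b^{2}$)
$S{\left(Y \right)} = 16$ ($S{\left(Y \right)} = -3 + 19 = 16$)
$L{\left(l,D \right)} = 16 - \frac{39 l}{14}$ ($L{\left(l,D \right)} = \frac{-105 + 2 - 14}{35 + 7} l + 16 = \frac{-105 + 2 - 14}{42} l + 16 = \frac{1}{42} \left(-117\right) l + 16 = - \frac{39 l}{14} + 16 = 16 - \frac{39 l}{14}$)
$T{\left(-778,Z{\left(41 \right)} \right)} - L{\left(1026,354 \right)} = 1148 - \left(16 - \frac{20007}{7}\right) = 1148 - - \frac{19895}{7} = 1148 + \frac{19895}{7} = \frac{27931}{7}$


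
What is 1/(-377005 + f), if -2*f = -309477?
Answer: -2/444533 ≈ -4.4991e-6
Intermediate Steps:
f = 309477/2 (f = -½*(-309477) = 309477/2 ≈ 1.5474e+5)
1/(-377005 + f) = 1/(-377005 + 309477/2) = 1/(-444533/2) = -2/444533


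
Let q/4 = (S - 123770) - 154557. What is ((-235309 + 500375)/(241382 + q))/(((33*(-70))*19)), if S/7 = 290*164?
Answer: -132533/10089301530 ≈ -1.3136e-5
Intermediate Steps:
S = 332920 (S = 7*(290*164) = 7*47560 = 332920)
q = 218372 (q = 4*((332920 - 123770) - 154557) = 4*(209150 - 154557) = 4*54593 = 218372)
((-235309 + 500375)/(241382 + q))/(((33*(-70))*19)) = ((-235309 + 500375)/(241382 + 218372))/(((33*(-70))*19)) = (265066/459754)/((-2310*19)) = (265066*(1/459754))/(-43890) = (132533/229877)*(-1/43890) = -132533/10089301530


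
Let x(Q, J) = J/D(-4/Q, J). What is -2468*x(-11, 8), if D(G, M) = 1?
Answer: -19744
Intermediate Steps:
x(Q, J) = J (x(Q, J) = J/1 = J*1 = J)
-2468*x(-11, 8) = -2468*8 = -19744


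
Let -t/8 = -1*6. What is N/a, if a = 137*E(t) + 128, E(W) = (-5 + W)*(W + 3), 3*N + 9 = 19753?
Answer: 19744/901707 ≈ 0.021896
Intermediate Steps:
N = 19744/3 (N = -3 + (⅓)*19753 = -3 + 19753/3 = 19744/3 ≈ 6581.3)
t = 48 (t = -(-8)*6 = -8*(-6) = 48)
E(W) = (-5 + W)*(3 + W)
a = 300569 (a = 137*(-15 + 48² - 2*48) + 128 = 137*(-15 + 2304 - 96) + 128 = 137*2193 + 128 = 300441 + 128 = 300569)
N/a = (19744/3)/300569 = (19744/3)*(1/300569) = 19744/901707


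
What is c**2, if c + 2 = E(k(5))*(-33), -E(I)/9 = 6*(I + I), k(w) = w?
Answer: 317481124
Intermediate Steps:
E(I) = -108*I (E(I) = -54*(I + I) = -54*2*I = -108*I)
c = 17818 (c = -2 - 108*5*(-33) = -2 - 540*(-33) = -2 + 17820 = 17818)
c**2 = 17818**2 = 317481124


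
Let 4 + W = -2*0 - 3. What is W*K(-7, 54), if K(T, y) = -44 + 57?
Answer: -91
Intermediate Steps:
K(T, y) = 13
W = -7 (W = -4 + (-2*0 - 3) = -4 + (0 - 3) = -4 - 3 = -7)
W*K(-7, 54) = -7*13 = -91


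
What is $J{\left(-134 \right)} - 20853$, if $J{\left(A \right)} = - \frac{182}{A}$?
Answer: $- \frac{1397060}{67} \approx -20852.0$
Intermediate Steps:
$J{\left(-134 \right)} - 20853 = - \frac{182}{-134} - 20853 = \left(-182\right) \left(- \frac{1}{134}\right) - 20853 = \frac{91}{67} - 20853 = - \frac{1397060}{67}$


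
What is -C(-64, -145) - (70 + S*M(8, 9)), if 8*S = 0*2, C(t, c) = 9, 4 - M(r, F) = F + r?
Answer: -79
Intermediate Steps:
M(r, F) = 4 - F - r (M(r, F) = 4 - (F + r) = 4 + (-F - r) = 4 - F - r)
S = 0 (S = (0*2)/8 = (⅛)*0 = 0)
-C(-64, -145) - (70 + S*M(8, 9)) = -1*9 - (70 + 0*(4 - 1*9 - 1*8)) = -9 - (70 + 0*(4 - 9 - 8)) = -9 - (70 + 0*(-13)) = -9 - (70 + 0) = -9 - 1*70 = -9 - 70 = -79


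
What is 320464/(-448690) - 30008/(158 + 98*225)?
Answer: -1286322127/622781720 ≈ -2.0654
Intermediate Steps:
320464/(-448690) - 30008/(158 + 98*225) = 320464*(-1/448690) - 30008/(158 + 22050) = -160232/224345 - 30008/22208 = -160232/224345 - 30008*1/22208 = -160232/224345 - 3751/2776 = -1286322127/622781720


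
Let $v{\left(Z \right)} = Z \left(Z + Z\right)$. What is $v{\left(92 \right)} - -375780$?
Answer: $392708$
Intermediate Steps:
$v{\left(Z \right)} = 2 Z^{2}$ ($v{\left(Z \right)} = Z 2 Z = 2 Z^{2}$)
$v{\left(92 \right)} - -375780 = 2 \cdot 92^{2} - -375780 = 2 \cdot 8464 + 375780 = 16928 + 375780 = 392708$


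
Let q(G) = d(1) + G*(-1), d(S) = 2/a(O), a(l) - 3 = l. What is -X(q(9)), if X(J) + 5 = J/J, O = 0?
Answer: 4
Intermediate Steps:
a(l) = 3 + l
d(S) = ⅔ (d(S) = 2/(3 + 0) = 2/3 = 2*(⅓) = ⅔)
q(G) = ⅔ - G (q(G) = ⅔ + G*(-1) = ⅔ - G)
X(J) = -4 (X(J) = -5 + J/J = -5 + 1 = -4)
-X(q(9)) = -1*(-4) = 4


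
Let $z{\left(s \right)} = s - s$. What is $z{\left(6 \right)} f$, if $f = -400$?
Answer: $0$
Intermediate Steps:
$z{\left(s \right)} = 0$
$z{\left(6 \right)} f = 0 \left(-400\right) = 0$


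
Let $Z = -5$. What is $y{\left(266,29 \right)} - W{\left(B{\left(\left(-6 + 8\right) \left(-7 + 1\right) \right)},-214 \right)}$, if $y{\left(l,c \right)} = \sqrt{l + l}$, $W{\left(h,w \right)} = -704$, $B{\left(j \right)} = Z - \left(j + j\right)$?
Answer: $704 + 2 \sqrt{133} \approx 727.07$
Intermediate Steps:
$B{\left(j \right)} = -5 - 2 j$ ($B{\left(j \right)} = -5 - \left(j + j\right) = -5 - 2 j$)
$y{\left(l,c \right)} = \sqrt{2} \sqrt{l}$ ($y{\left(l,c \right)} = \sqrt{2 l} = \sqrt{2} \sqrt{l}$)
$y{\left(266,29 \right)} - W{\left(B{\left(\left(-6 + 8\right) \left(-7 + 1\right) \right)},-214 \right)} = \sqrt{2} \sqrt{266} - -704 = 2 \sqrt{133} + 704 = 704 + 2 \sqrt{133}$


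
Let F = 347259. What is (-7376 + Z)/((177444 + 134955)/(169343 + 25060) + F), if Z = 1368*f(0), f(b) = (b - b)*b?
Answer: -29873261/1406427162 ≈ -0.021241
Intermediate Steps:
f(b) = 0 (f(b) = 0*b = 0)
Z = 0 (Z = 1368*0 = 0)
(-7376 + Z)/((177444 + 134955)/(169343 + 25060) + F) = (-7376 + 0)/((177444 + 134955)/(169343 + 25060) + 347259) = -7376/(312399/194403 + 347259) = -7376/(312399*(1/194403) + 347259) = -7376/(104133/64801 + 347259) = -7376/22502834592/64801 = -7376*64801/22502834592 = -29873261/1406427162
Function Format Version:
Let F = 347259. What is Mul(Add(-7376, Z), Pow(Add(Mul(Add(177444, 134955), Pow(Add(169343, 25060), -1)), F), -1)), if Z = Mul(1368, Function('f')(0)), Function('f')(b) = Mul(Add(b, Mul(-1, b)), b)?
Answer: Rational(-29873261, 1406427162) ≈ -0.021241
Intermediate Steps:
Function('f')(b) = 0 (Function('f')(b) = Mul(0, b) = 0)
Z = 0 (Z = Mul(1368, 0) = 0)
Mul(Add(-7376, Z), Pow(Add(Mul(Add(177444, 134955), Pow(Add(169343, 25060), -1)), F), -1)) = Mul(Add(-7376, 0), Pow(Add(Mul(Add(177444, 134955), Pow(Add(169343, 25060), -1)), 347259), -1)) = Mul(-7376, Pow(Add(Mul(312399, Pow(194403, -1)), 347259), -1)) = Mul(-7376, Pow(Add(Mul(312399, Rational(1, 194403)), 347259), -1)) = Mul(-7376, Pow(Add(Rational(104133, 64801), 347259), -1)) = Mul(-7376, Pow(Rational(22502834592, 64801), -1)) = Mul(-7376, Rational(64801, 22502834592)) = Rational(-29873261, 1406427162)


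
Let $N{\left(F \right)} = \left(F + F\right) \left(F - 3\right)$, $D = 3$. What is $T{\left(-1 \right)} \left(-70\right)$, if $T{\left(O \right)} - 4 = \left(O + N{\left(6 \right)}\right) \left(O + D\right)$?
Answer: $-5180$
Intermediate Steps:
$N{\left(F \right)} = 2 F \left(-3 + F\right)$
$T{\left(O \right)} = 4 + \left(3 + O\right) \left(36 + O\right)$ ($T{\left(O \right)} = 4 + \left(O + 2 \cdot 6 \left(-3 + 6\right)\right) \left(O + 3\right) = 4 + \left(O + 2 \cdot 6 \cdot 3\right) \left(3 + O\right) = 4 + \left(O + 36\right) \left(3 + O\right) = 4 + \left(36 + O\right) \left(3 + O\right) = 4 + \left(3 + O\right) \left(36 + O\right)$)
$T{\left(-1 \right)} \left(-70\right) = \left(112 + \left(-1\right)^{2} + 39 \left(-1\right)\right) \left(-70\right) = \left(112 + 1 - 39\right) \left(-70\right) = 74 \left(-70\right) = -5180$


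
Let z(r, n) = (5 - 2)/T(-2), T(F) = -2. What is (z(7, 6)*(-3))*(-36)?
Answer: -162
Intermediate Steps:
z(r, n) = -3/2 (z(r, n) = (5 - 2)/(-2) = 3*(-½) = -3/2)
(z(7, 6)*(-3))*(-36) = -3/2*(-3)*(-36) = (9/2)*(-36) = -162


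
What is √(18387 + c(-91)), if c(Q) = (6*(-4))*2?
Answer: √18339 ≈ 135.42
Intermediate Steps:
c(Q) = -48 (c(Q) = -24*2 = -48)
√(18387 + c(-91)) = √(18387 - 48) = √18339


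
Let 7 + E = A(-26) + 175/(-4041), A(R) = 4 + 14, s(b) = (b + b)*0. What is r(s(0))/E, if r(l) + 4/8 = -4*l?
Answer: -4041/88552 ≈ -0.045634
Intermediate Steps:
s(b) = 0 (s(b) = (2*b)*0 = 0)
A(R) = 18
E = 44276/4041 (E = -7 + (18 + 175/(-4041)) = -7 + (18 + 175*(-1/4041)) = -7 + (18 - 175/4041) = -7 + 72563/4041 = 44276/4041 ≈ 10.957)
r(l) = -½ - 4*l
r(s(0))/E = (-½ - 4*0)/(44276/4041) = (-½ + 0)*(4041/44276) = -½*4041/44276 = -4041/88552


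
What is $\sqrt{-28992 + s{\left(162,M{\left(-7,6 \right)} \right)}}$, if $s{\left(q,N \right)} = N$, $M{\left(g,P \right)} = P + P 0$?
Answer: $i \sqrt{28986} \approx 170.25 i$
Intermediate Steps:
$M{\left(g,P \right)} = P$ ($M{\left(g,P \right)} = P + 0 = P$)
$\sqrt{-28992 + s{\left(162,M{\left(-7,6 \right)} \right)}} = \sqrt{-28992 + 6} = \sqrt{-28986} = i \sqrt{28986}$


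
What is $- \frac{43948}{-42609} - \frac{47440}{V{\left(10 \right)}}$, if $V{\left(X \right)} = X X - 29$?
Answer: $- \frac{2018250652}{3025239} \approx -667.14$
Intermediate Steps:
$V{\left(X \right)} = -29 + X^{2}$ ($V{\left(X \right)} = X^{2} - 29 = -29 + X^{2}$)
$- \frac{43948}{-42609} - \frac{47440}{V{\left(10 \right)}} = - \frac{43948}{-42609} - \frac{47440}{-29 + 10^{2}} = \left(-43948\right) \left(- \frac{1}{42609}\right) - \frac{47440}{-29 + 100} = \frac{43948}{42609} - \frac{47440}{71} = - \frac{2018250652}{3025239}$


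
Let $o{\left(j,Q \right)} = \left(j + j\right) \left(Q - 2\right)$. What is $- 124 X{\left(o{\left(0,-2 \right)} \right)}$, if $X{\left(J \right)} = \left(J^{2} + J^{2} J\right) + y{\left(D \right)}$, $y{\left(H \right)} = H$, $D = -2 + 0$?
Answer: $248$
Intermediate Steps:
$D = -2$
$o{\left(j,Q \right)} = 2 j \left(-2 + Q\right)$
$X{\left(J \right)} = -2 + J^{2} + J^{3}$ ($X{\left(J \right)} = \left(J^{2} + J^{2} J\right) - 2 = \left(J^{2} + J^{3}\right) - 2 = -2 + J^{2} + J^{3}$)
$- 124 X{\left(o{\left(0,-2 \right)} \right)} = - 124 \left(-2 + \left(2 \cdot 0 \left(-2 - 2\right)\right)^{2} + \left(2 \cdot 0 \left(-2 - 2\right)\right)^{3}\right) = - 124 \left(-2 + \left(2 \cdot 0 \left(-4\right)\right)^{2} + \left(2 \cdot 0 \left(-4\right)\right)^{3}\right) = - 124 \left(-2 + 0^{2} + 0^{3}\right) = - 124 \left(-2 + 0 + 0\right) = \left(-124\right) \left(-2\right) = 248$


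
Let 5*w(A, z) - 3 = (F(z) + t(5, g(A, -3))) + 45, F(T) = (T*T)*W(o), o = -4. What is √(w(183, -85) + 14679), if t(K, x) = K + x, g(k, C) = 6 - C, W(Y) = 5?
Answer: √547910/5 ≈ 148.04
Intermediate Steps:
F(T) = 5*T² (F(T) = (T*T)*5 = T²*5 = 5*T²)
w(A, z) = 62/5 + z² (w(A, z) = ⅗ + ((5*z² + (5 + (6 - 1*(-3)))) + 45)/5 = ⅗ + ((5*z² + (5 + (6 + 3))) + 45)/5 = ⅗ + ((5*z² + (5 + 9)) + 45)/5 = ⅗ + ((5*z² + 14) + 45)/5 = ⅗ + ((14 + 5*z²) + 45)/5 = ⅗ + (59 + 5*z²)/5 = ⅗ + (59/5 + z²) = 62/5 + z²)
√(w(183, -85) + 14679) = √((62/5 + (-85)²) + 14679) = √((62/5 + 7225) + 14679) = √(36187/5 + 14679) = √(109582/5) = √547910/5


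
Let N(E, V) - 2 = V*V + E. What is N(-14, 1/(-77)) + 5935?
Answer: 35117468/5929 ≈ 5923.0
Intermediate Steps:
N(E, V) = 2 + E + V² (N(E, V) = 2 + (V*V + E) = 2 + (V² + E) = 2 + (E + V²) = 2 + E + V²)
N(-14, 1/(-77)) + 5935 = (2 - 14 + (1/(-77))²) + 5935 = (2 - 14 + (-1/77)²) + 5935 = (2 - 14 + 1/5929) + 5935 = -71147/5929 + 5935 = 35117468/5929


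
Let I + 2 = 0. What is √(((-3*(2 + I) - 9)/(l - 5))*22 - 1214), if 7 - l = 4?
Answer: I*√1115 ≈ 33.392*I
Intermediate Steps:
l = 3 (l = 7 - 1*4 = 7 - 4 = 3)
I = -2 (I = -2 + 0 = -2)
√(((-3*(2 + I) - 9)/(l - 5))*22 - 1214) = √(((-3*(2 - 2) - 9)/(3 - 5))*22 - 1214) = √(((-3*0 - 9)/(-2))*22 - 1214) = √(((0 - 9)*(-½))*22 - 1214) = √(-9*(-½)*22 - 1214) = √((9/2)*22 - 1214) = √(99 - 1214) = √(-1115) = I*√1115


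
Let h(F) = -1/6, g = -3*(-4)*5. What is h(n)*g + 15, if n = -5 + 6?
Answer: 5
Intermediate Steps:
n = 1
g = 60 (g = 12*5 = 60)
h(F) = -⅙ (h(F) = -1*⅙ = -⅙)
h(n)*g + 15 = -⅙*60 + 15 = -10 + 15 = 5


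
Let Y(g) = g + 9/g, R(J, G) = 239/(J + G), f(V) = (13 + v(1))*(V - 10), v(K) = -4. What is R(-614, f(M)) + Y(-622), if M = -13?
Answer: -317787811/510662 ≈ -622.31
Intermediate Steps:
f(V) = -90 + 9*V (f(V) = (13 - 4)*(V - 10) = 9*(-10 + V) = -90 + 9*V)
R(J, G) = 239/(G + J)
R(-614, f(M)) + Y(-622) = 239/((-90 + 9*(-13)) - 614) + (-622 + 9/(-622)) = 239/((-90 - 117) - 614) + (-622 + 9*(-1/622)) = 239/(-207 - 614) + (-622 - 9/622) = 239/(-821) - 386893/622 = 239*(-1/821) - 386893/622 = -239/821 - 386893/622 = -317787811/510662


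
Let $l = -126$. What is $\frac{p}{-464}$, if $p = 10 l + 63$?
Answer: $\frac{1197}{464} \approx 2.5797$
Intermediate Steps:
$p = -1197$ ($p = 10 \left(-126\right) + 63 = -1260 + 63 = -1197$)
$\frac{p}{-464} = - \frac{1197}{-464} = \left(-1197\right) \left(- \frac{1}{464}\right) = \frac{1197}{464}$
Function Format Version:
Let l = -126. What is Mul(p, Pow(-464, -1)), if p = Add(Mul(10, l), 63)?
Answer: Rational(1197, 464) ≈ 2.5797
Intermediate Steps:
p = -1197 (p = Add(Mul(10, -126), 63) = Add(-1260, 63) = -1197)
Mul(p, Pow(-464, -1)) = Mul(-1197, Pow(-464, -1)) = Mul(-1197, Rational(-1, 464)) = Rational(1197, 464)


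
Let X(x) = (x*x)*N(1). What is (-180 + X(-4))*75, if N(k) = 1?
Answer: -12300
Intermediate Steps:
X(x) = x² (X(x) = (x*x)*1 = x²*1 = x²)
(-180 + X(-4))*75 = (-180 + (-4)²)*75 = (-180 + 16)*75 = -164*75 = -12300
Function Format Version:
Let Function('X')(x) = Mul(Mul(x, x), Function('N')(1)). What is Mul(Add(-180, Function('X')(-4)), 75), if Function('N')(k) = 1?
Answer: -12300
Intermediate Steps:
Function('X')(x) = Pow(x, 2) (Function('X')(x) = Mul(Mul(x, x), 1) = Mul(Pow(x, 2), 1) = Pow(x, 2))
Mul(Add(-180, Function('X')(-4)), 75) = Mul(Add(-180, Pow(-4, 2)), 75) = Mul(Add(-180, 16), 75) = Mul(-164, 75) = -12300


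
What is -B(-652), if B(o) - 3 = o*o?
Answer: -425107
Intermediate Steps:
B(o) = 3 + o² (B(o) = 3 + o*o = 3 + o²)
-B(-652) = -(3 + (-652)²) = -(3 + 425104) = -1*425107 = -425107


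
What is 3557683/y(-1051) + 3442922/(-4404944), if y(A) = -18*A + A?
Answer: 7804939848689/39351567224 ≈ 198.34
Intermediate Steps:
y(A) = -17*A
3557683/y(-1051) + 3442922/(-4404944) = 3557683/((-17*(-1051))) + 3442922/(-4404944) = 3557683/17867 + 3442922*(-1/4404944) = 3557683*(1/17867) - 1721461/2202472 = 3557683/17867 - 1721461/2202472 = 7804939848689/39351567224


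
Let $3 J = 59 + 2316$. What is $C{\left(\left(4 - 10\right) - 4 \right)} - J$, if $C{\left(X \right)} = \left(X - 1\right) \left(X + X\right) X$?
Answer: $- \frac{8975}{3} \approx -2991.7$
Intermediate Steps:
$J = \frac{2375}{3}$ ($J = \frac{59 + 2316}{3} = \frac{1}{3} \cdot 2375 = \frac{2375}{3} \approx 791.67$)
$C{\left(X \right)} = 2 X^{2} \left(-1 + X\right)$ ($C{\left(X \right)} = \left(-1 + X\right) 2 X X = 2 X \left(-1 + X\right) X = 2 X^{2} \left(-1 + X\right)$)
$C{\left(\left(4 - 10\right) - 4 \right)} - J = 2 \left(\left(4 - 10\right) - 4\right)^{2} \left(-1 + \left(\left(4 - 10\right) - 4\right)\right) - \frac{2375}{3} = 2 \left(-6 - 4\right)^{2} \left(-1 - 10\right) - \frac{2375}{3} = 2 \left(-10\right)^{2} \left(-1 - 10\right) - \frac{2375}{3} = 2 \cdot 100 \left(-11\right) - \frac{2375}{3} = -2200 - \frac{2375}{3} = - \frac{8975}{3}$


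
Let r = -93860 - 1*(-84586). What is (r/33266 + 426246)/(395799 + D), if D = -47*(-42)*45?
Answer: 7089745081/8060834157 ≈ 0.87953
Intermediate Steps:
r = -9274 (r = -93860 + 84586 = -9274)
D = 88830 (D = 1974*45 = 88830)
(r/33266 + 426246)/(395799 + D) = (-9274/33266 + 426246)/(395799 + 88830) = (-9274*1/33266 + 426246)/484629 = (-4637/16633 + 426246)*(1/484629) = (7089745081/16633)*(1/484629) = 7089745081/8060834157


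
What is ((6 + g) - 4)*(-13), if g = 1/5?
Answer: -143/5 ≈ -28.600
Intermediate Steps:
g = 1/5 (g = 1*(1/5) = 1/5 ≈ 0.20000)
((6 + g) - 4)*(-13) = ((6 + 1/5) - 4)*(-13) = (31/5 - 4)*(-13) = (11/5)*(-13) = -143/5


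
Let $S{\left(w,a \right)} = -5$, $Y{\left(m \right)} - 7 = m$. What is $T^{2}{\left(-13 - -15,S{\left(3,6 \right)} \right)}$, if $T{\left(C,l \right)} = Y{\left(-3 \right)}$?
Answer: $16$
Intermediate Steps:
$Y{\left(m \right)} = 7 + m$
$T{\left(C,l \right)} = 4$ ($T{\left(C,l \right)} = 7 - 3 = 4$)
$T^{2}{\left(-13 - -15,S{\left(3,6 \right)} \right)} = 4^{2} = 16$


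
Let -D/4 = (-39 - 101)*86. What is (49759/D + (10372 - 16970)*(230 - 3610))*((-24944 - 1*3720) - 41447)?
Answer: -75301160853395649/48160 ≈ -1.5636e+12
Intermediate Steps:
D = 48160 (D = -4*(-39 - 101)*86 = -(-560)*86 = -4*(-12040) = 48160)
(49759/D + (10372 - 16970)*(230 - 3610))*((-24944 - 1*3720) - 41447) = (49759/48160 + (10372 - 16970)*(230 - 3610))*((-24944 - 1*3720) - 41447) = (49759*(1/48160) - 6598*(-3380))*((-24944 - 3720) - 41447) = (49759/48160 + 22301240)*(-28664 - 41447) = (1074027768159/48160)*(-70111) = -75301160853395649/48160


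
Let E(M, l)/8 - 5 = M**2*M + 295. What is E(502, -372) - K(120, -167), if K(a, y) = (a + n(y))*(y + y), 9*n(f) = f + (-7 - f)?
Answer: 9108812558/9 ≈ 1.0121e+9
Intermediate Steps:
n(f) = -7/9 (n(f) = (f + (-7 - f))/9 = (1/9)*(-7) = -7/9)
E(M, l) = 2400 + 8*M**3 (E(M, l) = 40 + 8*(M**2*M + 295) = 40 + 8*(M**3 + 295) = 40 + 8*(295 + M**3) = 40 + (2360 + 8*M**3) = 2400 + 8*M**3)
K(a, y) = 2*y*(-7/9 + a) (K(a, y) = (a - 7/9)*(y + y) = (-7/9 + a)*(2*y) = 2*y*(-7/9 + a))
E(502, -372) - K(120, -167) = (2400 + 8*502**3) - 2*(-167)*(-7 + 9*120)/9 = (2400 + 8*126506008) - 2*(-167)*(-7 + 1080)/9 = (2400 + 1012048064) - 2*(-167)*1073/9 = 1012050464 - 1*(-358382/9) = 1012050464 + 358382/9 = 9108812558/9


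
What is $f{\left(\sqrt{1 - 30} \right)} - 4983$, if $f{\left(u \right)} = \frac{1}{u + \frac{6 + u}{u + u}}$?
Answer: $- \frac{13618481}{2733} - \frac{104 i \sqrt{29}}{2733} \approx -4983.0 - 0.20492 i$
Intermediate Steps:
$f{\left(u \right)} = \frac{1}{u + \frac{6 + u}{2 u}}$
$f{\left(\sqrt{1 - 30} \right)} - 4983 = \frac{2 \sqrt{1 - 30}}{6 + \sqrt{1 - 30} + 2 \left(\sqrt{1 - 30}\right)^{2}} - 4983 = \frac{2 \sqrt{-29}}{6 + \sqrt{-29} + 2 \left(\sqrt{-29}\right)^{2}} - 4983 = \frac{2 i \sqrt{29}}{6 + i \sqrt{29} + 2 \left(i \sqrt{29}\right)^{2}} - 4983 = \frac{2 i \sqrt{29}}{6 + i \sqrt{29} + 2 \left(-29\right)} - 4983 = \frac{2 i \sqrt{29}}{6 + i \sqrt{29} - 58} - 4983 = \frac{2 i \sqrt{29}}{-52 + i \sqrt{29}} - 4983 = -4983 + \frac{2 i \sqrt{29}}{-52 + i \sqrt{29}}$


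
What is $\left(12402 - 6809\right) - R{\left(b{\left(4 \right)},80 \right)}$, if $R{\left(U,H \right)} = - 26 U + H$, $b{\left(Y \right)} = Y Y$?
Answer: $5929$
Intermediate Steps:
$b{\left(Y \right)} = Y^{2}$
$R{\left(U,H \right)} = H - 26 U$
$\left(12402 - 6809\right) - R{\left(b{\left(4 \right)},80 \right)} = \left(12402 - 6809\right) - \left(80 - 26 \cdot 4^{2}\right) = 5593 - \left(80 - 416\right) = 5593 - -336 = 5593 + 336 = 5929$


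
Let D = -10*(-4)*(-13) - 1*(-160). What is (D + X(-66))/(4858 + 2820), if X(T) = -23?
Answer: -383/7678 ≈ -0.049883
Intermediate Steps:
D = -360 (D = 40*(-13) + 160 = -520 + 160 = -360)
(D + X(-66))/(4858 + 2820) = (-360 - 23)/(4858 + 2820) = -383/7678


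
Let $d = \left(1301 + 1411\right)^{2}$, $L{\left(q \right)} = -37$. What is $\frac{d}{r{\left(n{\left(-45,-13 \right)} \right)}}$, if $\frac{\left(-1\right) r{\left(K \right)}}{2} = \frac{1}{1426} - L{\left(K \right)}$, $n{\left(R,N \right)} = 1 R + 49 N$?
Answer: $- \frac{5244075072}{52763} \approx -99389.0$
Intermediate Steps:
$n{\left(R,N \right)} = R + 49 N$
$r{\left(K \right)} = - \frac{52763}{713}$ ($r{\left(K \right)} = - 2 \left(\frac{1}{1426} - -37\right) = - 2 \left(\frac{1}{1426} + 37\right) = \left(-2\right) \frac{52763}{1426} = - \frac{52763}{713}$)
$d = 7354944$ ($d = 2712^{2} = 7354944$)
$\frac{d}{r{\left(n{\left(-45,-13 \right)} \right)}} = \frac{7354944}{- \frac{52763}{713}} = 7354944 \left(- \frac{713}{52763}\right) = - \frac{5244075072}{52763}$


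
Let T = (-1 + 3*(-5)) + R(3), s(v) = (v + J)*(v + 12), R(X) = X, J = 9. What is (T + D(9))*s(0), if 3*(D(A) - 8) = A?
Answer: -216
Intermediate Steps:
s(v) = (9 + v)*(12 + v) (s(v) = (v + 9)*(v + 12) = (9 + v)*(12 + v))
D(A) = 8 + A/3
T = -13 (T = (-1 + 3*(-5)) + 3 = (-1 - 15) + 3 = -16 + 3 = -13)
(T + D(9))*s(0) = (-13 + (8 + (⅓)*9))*(108 + 0² + 21*0) = (-13 + (8 + 3))*(108 + 0 + 0) = (-13 + 11)*108 = -2*108 = -216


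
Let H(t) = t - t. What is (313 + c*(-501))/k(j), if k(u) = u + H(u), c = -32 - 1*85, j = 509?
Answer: 58930/509 ≈ 115.78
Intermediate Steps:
H(t) = 0
c = -117 (c = -32 - 85 = -117)
k(u) = u (k(u) = u + 0 = u)
(313 + c*(-501))/k(j) = (313 - 117*(-501))/509 = (313 + 58617)*(1/509) = 58930*(1/509) = 58930/509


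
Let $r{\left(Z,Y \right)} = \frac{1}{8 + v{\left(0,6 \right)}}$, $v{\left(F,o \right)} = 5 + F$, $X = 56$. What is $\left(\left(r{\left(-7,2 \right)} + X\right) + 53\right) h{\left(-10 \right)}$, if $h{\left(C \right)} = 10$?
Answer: $\frac{14180}{13} \approx 1090.8$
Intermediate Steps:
$r{\left(Z,Y \right)} = \frac{1}{13}$ ($r{\left(Z,Y \right)} = \frac{1}{8 + \left(5 + 0\right)} = \frac{1}{8 + 5} = \frac{1}{13}$)
$\left(\left(r{\left(-7,2 \right)} + X\right) + 53\right) h{\left(-10 \right)} = \left(\left(\frac{1}{13} + 56\right) + 53\right) 10 = \left(\frac{729}{13} + 53\right) 10 = \frac{1418}{13} \cdot 10 = \frac{14180}{13}$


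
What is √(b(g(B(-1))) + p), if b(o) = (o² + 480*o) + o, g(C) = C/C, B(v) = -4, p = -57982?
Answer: 50*I*√23 ≈ 239.79*I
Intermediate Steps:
g(C) = 1
b(o) = o² + 481*o
√(b(g(B(-1))) + p) = √(1*(481 + 1) - 57982) = √(1*482 - 57982) = √(482 - 57982) = √(-57500) = 50*I*√23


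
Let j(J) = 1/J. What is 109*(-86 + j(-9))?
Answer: -84475/9 ≈ -9386.1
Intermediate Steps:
109*(-86 + j(-9)) = 109*(-86 + 1/(-9)) = 109*(-86 - ⅑) = 109*(-775/9) = -84475/9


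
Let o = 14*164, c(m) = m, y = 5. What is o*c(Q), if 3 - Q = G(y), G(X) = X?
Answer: -4592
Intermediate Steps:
Q = -2 (Q = 3 - 1*5 = 3 - 5 = -2)
o = 2296
o*c(Q) = 2296*(-2) = -4592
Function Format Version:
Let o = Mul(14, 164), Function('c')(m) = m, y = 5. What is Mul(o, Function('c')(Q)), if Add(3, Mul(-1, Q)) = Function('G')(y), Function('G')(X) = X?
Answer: -4592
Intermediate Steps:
Q = -2 (Q = Add(3, Mul(-1, 5)) = Add(3, -5) = -2)
o = 2296
Mul(o, Function('c')(Q)) = Mul(2296, -2) = -4592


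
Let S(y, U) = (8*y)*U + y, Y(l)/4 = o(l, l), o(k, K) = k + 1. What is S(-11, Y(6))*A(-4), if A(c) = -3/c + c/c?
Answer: -17325/4 ≈ -4331.3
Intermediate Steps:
o(k, K) = 1 + k
Y(l) = 4 + 4*l (Y(l) = 4*(1 + l) = 4 + 4*l)
A(c) = 1 - 3/c (A(c) = -3/c + 1 = 1 - 3/c)
S(y, U) = y + 8*U*y (S(y, U) = 8*U*y + y = y + 8*U*y)
S(-11, Y(6))*A(-4) = (-11*(1 + 8*(4 + 4*6)))*((-3 - 4)/(-4)) = (-11*(1 + 8*(4 + 24)))*(-¼*(-7)) = -11*(1 + 8*28)*(7/4) = -11*(1 + 224)*(7/4) = -11*225*(7/4) = -2475*7/4 = -17325/4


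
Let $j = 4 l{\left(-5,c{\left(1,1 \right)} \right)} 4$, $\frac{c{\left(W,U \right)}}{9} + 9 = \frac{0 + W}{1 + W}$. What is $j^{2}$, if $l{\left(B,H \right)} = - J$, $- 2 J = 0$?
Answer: $0$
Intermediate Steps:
$J = 0$ ($J = \left(- \frac{1}{2}\right) 0 = 0$)
$c{\left(W,U \right)} = -81 + \frac{9 W}{1 + W}$ ($c{\left(W,U \right)} = -81 + 9 \frac{0 + W}{1 + W} = -81 + 9 \frac{W}{1 + W} = -81 + \frac{9 W}{1 + W}$)
$l{\left(B,H \right)} = 0$ ($l{\left(B,H \right)} = \left(-1\right) 0 = 0$)
$j = 0$ ($j = 4 \cdot 0 \cdot 4 = 0 \cdot 4 = 0$)
$j^{2} = 0^{2} = 0$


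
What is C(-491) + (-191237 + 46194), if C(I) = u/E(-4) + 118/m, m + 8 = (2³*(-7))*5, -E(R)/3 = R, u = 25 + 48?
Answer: -20885375/144 ≈ -1.4504e+5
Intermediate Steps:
u = 73
E(R) = -3*R
m = -288 (m = -8 + (2³*(-7))*5 = -8 + (8*(-7))*5 = -8 - 56*5 = -8 - 280 = -288)
C(I) = 817/144 (C(I) = 73/((-3*(-4))) + 118/(-288) = 73/12 + 118*(-1/288) = 73*(1/12) - 59/144 = 73/12 - 59/144 = 817/144)
C(-491) + (-191237 + 46194) = 817/144 + (-191237 + 46194) = 817/144 - 145043 = -20885375/144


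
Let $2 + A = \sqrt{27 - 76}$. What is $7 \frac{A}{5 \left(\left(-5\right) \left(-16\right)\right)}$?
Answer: $- \frac{7}{200} + \frac{49 i}{400} \approx -0.035 + 0.1225 i$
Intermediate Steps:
$A = -2 + 7 i$ ($A = -2 + \sqrt{27 - 76} = -2 + \sqrt{-49} = -2 + 7 i \approx -2.0 + 7.0 i$)
$7 \frac{A}{5 \left(\left(-5\right) \left(-16\right)\right)} = 7 \frac{-2 + 7 i}{5 \left(\left(-5\right) \left(-16\right)\right)} = 7 \frac{-2 + 7 i}{5 \cdot 80} = 7 \frac{-2 + 7 i}{400} = 7 \left(-2 + 7 i\right) \frac{1}{400} = 7 \left(- \frac{1}{200} + \frac{7 i}{400}\right) = - \frac{7}{200} + \frac{49 i}{400}$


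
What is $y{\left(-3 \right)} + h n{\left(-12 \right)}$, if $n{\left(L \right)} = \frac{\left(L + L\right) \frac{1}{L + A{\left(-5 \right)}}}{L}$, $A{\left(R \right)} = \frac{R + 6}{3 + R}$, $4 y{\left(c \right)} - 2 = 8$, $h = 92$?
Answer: $- \frac{611}{50} \approx -12.22$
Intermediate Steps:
$y{\left(c \right)} = \frac{5}{2}$ ($y{\left(c \right)} = \frac{1}{2} + \frac{1}{4} \cdot 8 = \frac{1}{2} + 2 = \frac{5}{2}$)
$A{\left(R \right)} = \frac{6 + R}{3 + R}$
$n{\left(L \right)} = \frac{2}{- \frac{1}{2} + L}$ ($n{\left(L \right)} = \frac{\left(L + L\right) \frac{1}{L + \frac{6 - 5}{3 - 5}}}{L} = \frac{2 L \frac{1}{L + \frac{1}{-2} \cdot 1}}{L} = \frac{2 L \frac{1}{L - \frac{1}{2}}}{L} = \frac{2 L \frac{1}{- \frac{1}{2} + L}}{L} = \frac{2}{- \frac{1}{2} + L}$)
$y{\left(-3 \right)} + h n{\left(-12 \right)} = \frac{5}{2} + 92 \frac{4}{-1 + 2 \left(-12\right)} = \frac{5}{2} + 92 \frac{4}{-1 - 24} = \frac{5}{2} + 92 \frac{4}{-25} = \frac{5}{2} + 92 \cdot 4 \left(- \frac{1}{25}\right) = \frac{5}{2} + 92 \left(- \frac{4}{25}\right) = \frac{5}{2} - \frac{368}{25} = - \frac{611}{50}$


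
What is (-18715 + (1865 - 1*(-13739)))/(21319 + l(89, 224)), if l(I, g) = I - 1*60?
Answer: -1037/7116 ≈ -0.14573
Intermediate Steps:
l(I, g) = -60 + I (l(I, g) = I - 60 = -60 + I)
(-18715 + (1865 - 1*(-13739)))/(21319 + l(89, 224)) = (-18715 + (1865 - 1*(-13739)))/(21319 + (-60 + 89)) = (-18715 + (1865 + 13739))/(21319 + 29) = (-18715 + 15604)/21348 = -3111*1/21348 = -1037/7116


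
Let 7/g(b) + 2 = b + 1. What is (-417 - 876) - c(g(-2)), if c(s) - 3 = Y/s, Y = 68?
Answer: -8868/7 ≈ -1266.9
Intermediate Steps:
g(b) = 7/(-1 + b) (g(b) = 7/(-2 + (b + 1)) = 7/(-2 + (1 + b)) = 7/(-1 + b))
c(s) = 3 + 68/s
(-417 - 876) - c(g(-2)) = (-417 - 876) - (3 + 68/((7/(-1 - 2)))) = -1293 - (3 + 68/((7/(-3)))) = -1293 - (3 + 68/((7*(-⅓)))) = -1293 - (3 + 68/(-7/3)) = -1293 - (3 + 68*(-3/7)) = -1293 - (3 - 204/7) = -1293 - 1*(-183/7) = -1293 + 183/7 = -8868/7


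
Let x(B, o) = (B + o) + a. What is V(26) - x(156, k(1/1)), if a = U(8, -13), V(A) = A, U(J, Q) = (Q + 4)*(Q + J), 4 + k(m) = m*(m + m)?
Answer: -173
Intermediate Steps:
k(m) = -4 + 2*m² (k(m) = -4 + m*(m + m) = -4 + m*(2*m) = -4 + 2*m²)
U(J, Q) = (4 + Q)*(J + Q)
a = 45 (a = (-13)² + 4*8 + 4*(-13) + 8*(-13) = 169 + 32 - 52 - 104 = 45)
x(B, o) = 45 + B + o (x(B, o) = (B + o) + 45 = 45 + B + o)
V(26) - x(156, k(1/1)) = 26 - (45 + 156 + (-4 + 2*(1/1)²)) = 26 - (45 + 156 + (-4 + 2*1²)) = 26 - (45 + 156 + (-4 + 2*1)) = 26 - (45 + 156 + (-4 + 2)) = 26 - (45 + 156 - 2) = 26 - 1*199 = 26 - 199 = -173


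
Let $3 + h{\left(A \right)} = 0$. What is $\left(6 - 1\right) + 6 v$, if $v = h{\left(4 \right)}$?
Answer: $-13$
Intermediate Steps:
$h{\left(A \right)} = -3$ ($h{\left(A \right)} = -3 + 0 = -3$)
$v = -3$
$\left(6 - 1\right) + 6 v = \left(6 - 1\right) + 6 \left(-3\right) = \left(6 - 1\right) - 18 = 5 - 18 = -13$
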